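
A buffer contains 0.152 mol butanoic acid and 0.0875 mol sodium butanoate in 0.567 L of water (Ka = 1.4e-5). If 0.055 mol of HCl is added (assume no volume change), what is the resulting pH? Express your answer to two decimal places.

pH = 4.05

Added H+ converts CH3(CH2)2COO- to CH3(CH2)2COOH: CH3(CH2)2COOH → 0.207 mol, CH3(CH2)2COO- → 0.0325 mol.
pKa = −log(1.4 × 10^-5) = 4.854
pH = pKa + log([A⁻]/[HA]) = 4.854 + log(0.0325/0.207) = 4.854 -0.804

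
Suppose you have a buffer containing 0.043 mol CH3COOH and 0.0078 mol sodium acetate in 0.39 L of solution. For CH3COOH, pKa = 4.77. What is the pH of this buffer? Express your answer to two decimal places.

pH = 4.03

pH = pKa + log([A⁻]/[HA]) = 4.77 + log(0.0078/0.043)
pH = 4.77 + (-0.741) = 4.03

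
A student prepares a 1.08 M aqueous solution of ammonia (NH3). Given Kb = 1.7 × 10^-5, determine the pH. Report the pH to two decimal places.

pH = 11.63

NH3 + H2O ⇌ NH4+ + OH-
Kb = x²/(1.08 − x) = 1.7 × 10^-5
Neglecting x in the denominator: x = √(1.7 × 10^-5 × 1.08) = 4.28 × 10^-3 M
pOH = −log(4.28 × 10^-3) = 2.37; pH = 14.00 − 2.37 = 11.63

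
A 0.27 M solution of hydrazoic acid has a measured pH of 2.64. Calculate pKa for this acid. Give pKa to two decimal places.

pKa = 4.71

[H+] = 10^(-2.64) = 2.29 × 10^-3 M
At equilibrium [HA] = 0.27 − 2.29 × 10^-3 = 2.68 × 10^-1 M
Ka = [H+][A-]/[HA] = (2.29 × 10^-3)² / 2.68 × 10^-1 = 1.96 × 10^-5
pKa = -log(1.96 × 10^-5) = 4.71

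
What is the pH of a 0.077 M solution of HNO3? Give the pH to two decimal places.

pH = 1.11

HNO3 is a strong acid and dissociates completely, so [H+] = 0.077 M.
pH = -log(0.077) = 1.11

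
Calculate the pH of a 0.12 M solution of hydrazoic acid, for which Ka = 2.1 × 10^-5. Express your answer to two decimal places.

HN3 ⇌ N3- + H+
From the ICE table, Ka = x²/(0.12 − x) = 2.1 × 10^-5.
Assume x ≪ 0.12: x ≈ √(2.1 × 10^-5 × 0.12) = 1.59 × 10^-3 M
(x/C₀ = 1.3% < 5%, so the approximation holds.)
pH = −log[H+] = −log(1.59 × 10^-3) = 2.80

pH = 2.80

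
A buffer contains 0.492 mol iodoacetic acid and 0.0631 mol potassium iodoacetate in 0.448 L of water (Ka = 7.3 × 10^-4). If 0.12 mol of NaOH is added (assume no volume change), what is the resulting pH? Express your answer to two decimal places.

pH = 2.83

After neutralization: n(ICH2COOH) = 0.372 mol, n(ICH2COO-) = 0.183 mol.
pKa = −log(7.3 × 10^-4) = 3.137
Henderson–Hasselbalch with mole ratio 0.183/0.372: pH = 3.137 + (-0.308)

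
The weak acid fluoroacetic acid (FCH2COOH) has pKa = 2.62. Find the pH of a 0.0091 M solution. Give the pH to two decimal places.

pH = 2.44

FCH2COOH ⇌ FCH2COO- + H+
Ka = 10^(−2.62) = 2.40 × 10^-3
From the ICE table, Ka = [H+]²/(0.0091 − [H+]) = 2.40 × 10^-3.
[H+] is not negligible relative to C₀; solve [H+]² + 0.0024·[H+] − 2.18e-05 = 0.
[H+] = [−0.0024 + √(0.0024² + 8.74e-05)]/2 = 3.62 × 10^-3 M
pH = −log(3.62 × 10^-3) = 2.44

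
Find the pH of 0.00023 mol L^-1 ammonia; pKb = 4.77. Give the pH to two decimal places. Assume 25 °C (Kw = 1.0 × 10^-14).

pH = 9.74

NH3 + H2O ⇌ NH4+ + OH-
Kb = 10^(−4.77) = 1.70 × 10^-5
Let x = [OH-] at equilibrium. Kb = x²/(0.00023 − x).
The 5% rule fails; solving x² + Kb·x − Kb·C₀ = 0 exactly:
x = (−Kb + √(Kb² + 4·Kb·C₀))/2 = 5.46 × 10^-5 M
pOH = −log(5.46 × 10^-5) = 4.26; pH = 14.00 − 4.26 = 9.74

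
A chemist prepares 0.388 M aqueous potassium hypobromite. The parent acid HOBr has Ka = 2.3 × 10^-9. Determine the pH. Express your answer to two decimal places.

OBr- is the conjugate base of the weak acid HOBr.
Kb = Kw/Ka = 1.0×10^-14 / 2.3 × 10^-9 = 4.35 × 10^-6
From the ICE table, Kb = [OH-]²/(0.388 − [OH-]) = 4.35 × 10^-6.
Since Kb ≪ C₀, [OH-] ≈ √(Kb·C₀) = 1.30 × 10^-3 M.
Check: 0.33% ionized — well under 5%, approximation valid.
pOH = 2.89, so pH = 14.00 − pOH = 11.11

pH = 11.11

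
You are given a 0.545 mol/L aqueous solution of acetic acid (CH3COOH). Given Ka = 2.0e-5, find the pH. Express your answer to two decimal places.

CH3COOH ⇌ CH3COO- + H+
From the ICE table, Ka = [H+]²/(0.545 − [H+]) = 2.0 × 10^-5.
Neglecting [H+] in the denominator: [H+] = √(2.0 × 10^-5 × 0.545) = 3.30 × 10^-3 M
([H+]/C₀ = 0.61% < 5%, so the approximation holds.)
pH = −log[H+] = −log(3.30 × 10^-3) = 2.48

pH = 2.48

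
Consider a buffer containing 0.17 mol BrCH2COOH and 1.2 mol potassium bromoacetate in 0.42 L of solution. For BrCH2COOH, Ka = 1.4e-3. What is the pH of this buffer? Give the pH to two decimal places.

pH = 3.70

pKa = −log(1.4 × 10^-3) = 2.854
Henderson–Hasselbalch: pH = pKa + log([BrCH2COO-]/[BrCH2COOH]) = 2.854 + log(1.2/0.17)
pH = 2.854 + (+0.849) = 3.70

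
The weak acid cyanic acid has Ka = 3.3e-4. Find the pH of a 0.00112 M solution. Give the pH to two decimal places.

pH = 3.33

HOCN ⇌ OCN- + H+
Let x = [H+] at equilibrium. Ka = x²/(0.00112 − x).
Here C₀/Ka ≈ 3.39, so the small-x approximation fails. Use the quadratic:
x = (−Ka + √(Ka² + 4·Ka·C₀))/2 = 4.65 × 10^-4 M
pH = −log(4.65 × 10^-4) = 3.33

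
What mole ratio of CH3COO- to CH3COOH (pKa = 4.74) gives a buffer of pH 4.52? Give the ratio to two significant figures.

ratio = 0.60

pH = pKa + log(r) ⇒ log(r) = 4.52 − 4.74 = -0.22
r = [CH3COO-]/[CH3COOH] = 10^(-0.22) = 0.603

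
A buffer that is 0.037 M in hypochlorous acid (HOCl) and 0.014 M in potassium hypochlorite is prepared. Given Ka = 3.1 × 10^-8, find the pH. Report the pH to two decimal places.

pKa = −log(3.1 × 10^-8) = 7.509
Henderson–Hasselbalch: pH = pKa + log([OCl-]/[HOCl]) = 7.509 + log(0.014/0.037)
pH = 7.509 + (-0.422) = 7.09

pH = 7.09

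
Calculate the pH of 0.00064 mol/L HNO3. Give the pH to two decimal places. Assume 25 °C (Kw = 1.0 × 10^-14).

HNO3 is a strong acid and dissociates completely, so [H+] = 0.00064 M.
pH = -log(0.00064) = 3.19

pH = 3.19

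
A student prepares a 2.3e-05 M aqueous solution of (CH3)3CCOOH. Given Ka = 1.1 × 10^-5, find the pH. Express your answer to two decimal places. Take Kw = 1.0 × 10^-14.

(CH3)3CCOOH ⇌ (CH3)3CCOO- + H+
Ka = [H+]²/(2.3e-05 − [H+]) = 1.1 × 10^-5
[H+] is not negligible relative to C₀; solve [H+]² + 1.1e-05·[H+] − 2.53e-10 = 0.
[H+] = [−1.1e-05 + √(1.1e-05² + 1.01e-09)]/2 = 1.13 × 10^-5 M
pH = −log[H+] = −log(1.13 × 10^-5) = 4.95

pH = 4.95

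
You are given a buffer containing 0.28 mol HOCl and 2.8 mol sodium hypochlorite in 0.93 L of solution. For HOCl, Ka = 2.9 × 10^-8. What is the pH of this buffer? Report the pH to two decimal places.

pH = 8.54

pKa = −log(2.9 × 10^-8) = 7.538
Using pH = pKa + log([base]/[acid]) with [base]/[acid] = 2.8/0.28:
pH = 7.538 + (+1.000) = 8.54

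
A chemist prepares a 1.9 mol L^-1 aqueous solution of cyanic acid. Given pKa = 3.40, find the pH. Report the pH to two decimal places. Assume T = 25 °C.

HOCN ⇌ OCN- + H+
Ka = 10^(−3.40) = 3.98 × 10^-4
From the ICE table, Ka = x²/(1.9 − x) = 3.98 × 10^-4.
Neglecting x in the denominator: x = √(3.98 × 10^-4 × 1.9) = 2.75 × 10^-2 M
pH = −log[H+] = −log(2.75 × 10^-2) = 1.56

pH = 1.56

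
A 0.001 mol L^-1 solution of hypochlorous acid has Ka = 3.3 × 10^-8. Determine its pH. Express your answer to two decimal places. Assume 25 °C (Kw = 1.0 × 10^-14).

pH = 5.24

HOCl ⇌ OCl- + H+
Ka = [H+]²/(0.001 − [H+]) = 3.3 × 10^-8
Assume [H+] ≪ 0.001: [H+] ≈ √(3.3 × 10^-8 × 0.001) = 5.74 × 10^-6 M
Check: 0.57% ionized — well under 5%, approximation valid.
pH = −log[H+] = −log(5.74 × 10^-6) = 5.24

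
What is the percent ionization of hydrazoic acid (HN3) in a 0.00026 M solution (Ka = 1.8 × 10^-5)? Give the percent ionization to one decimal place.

23.1%

HN3 ⇌ N3- + H+; let x = [H+] at equilibrium.
Solve x² + 1.8e-05x − 4.68e-09 = 0 → x = 6.00 × 10^-5 M
% ionization = x/C₀ × 100% = 6.00 × 10^-5/0.00026 × 100% = 23.1%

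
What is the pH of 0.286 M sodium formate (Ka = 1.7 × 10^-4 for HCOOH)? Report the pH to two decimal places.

pH = 8.61

HCOO- is the conjugate base of the weak acid HCOOH.
Kb = Kw/Ka = 1.0×10^-14 / 1.7 × 10^-4 = 5.88 × 10^-11
Kb = [OH-]²/(0.286 − [OH-]) = 5.88 × 10^-11
Since Kb ≪ C₀, [OH-] ≈ √(Kb·C₀) = 4.10 × 10^-6 M.
([OH-]/C₀ = 0.0014% < 5%, so the approximation holds.)
pOH = 5.39, so pH = 14.00 − pOH = 8.61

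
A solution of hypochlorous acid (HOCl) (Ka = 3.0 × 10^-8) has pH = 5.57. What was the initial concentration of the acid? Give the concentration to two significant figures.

[H+] = 10^(-5.57) = 2.69 × 10^-6 M = x
Ka = x²/(C₀ − x) ⇒ C₀ = x + x²/Ka
C₀ = 2.69 × 10^-6 + (2.69 × 10^-6)²/(3.0 × 10^-8) = 2.44 × 10^-4 M

C₀ = 2.4 × 10^-4 M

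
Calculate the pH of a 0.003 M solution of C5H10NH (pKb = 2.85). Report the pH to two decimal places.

pH = 11.17

C5H10NH + H2O ⇌ C5H10NH2+ + OH-
Kb = 10^(−2.85) = 1.41 × 10^-3
From the ICE table, Kb = [OH-]²/(0.003 − [OH-]) = 1.41 × 10^-3.
The 5% rule fails; solving [OH-]² + Kb·[OH-] − Kb·C₀ = 0 exactly:
[OH-] = [−0.00141 + √(0.00141² + 1.69e-05)]/2 = 1.47 × 10^-3 M
pOH = −log(1.47 × 10^-3) = 2.83; pH = 14.00 − 2.83 = 11.17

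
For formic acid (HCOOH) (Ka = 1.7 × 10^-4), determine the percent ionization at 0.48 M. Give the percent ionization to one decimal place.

1.9%

HCOOH ⇌ HCOO- + H+; let x = [H+] at equilibrium.
x ≈ √(Ka·C₀) = √(1.7 × 10^-4 × 0.48) = 9.03 × 10^-3 M
% ionization = x/C₀ × 100% = 9.03 × 10^-3/0.48 × 100% = 1.9%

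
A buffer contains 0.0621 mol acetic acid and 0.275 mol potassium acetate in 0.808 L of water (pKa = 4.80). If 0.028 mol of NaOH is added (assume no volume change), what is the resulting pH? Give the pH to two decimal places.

pH = 5.75

After neutralization: n(CH3COOH) = 0.0341 mol, n(CH3COO-) = 0.303 mol.
pH = pKa + log(n_CH3COO-/n_CH3COOH) = 4.80 + log(0.303/0.0341) = 4.80 + (+0.949)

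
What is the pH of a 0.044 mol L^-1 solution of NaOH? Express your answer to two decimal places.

pH = 12.64

NaOH is a strong base; [OH-] = 0.044 M.
pOH = -log(0.044) = 1.36
pH = 14.00 - 1.36 = 12.64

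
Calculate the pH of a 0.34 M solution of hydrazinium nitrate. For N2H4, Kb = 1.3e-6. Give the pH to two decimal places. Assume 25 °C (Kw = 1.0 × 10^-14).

pH = 4.29

N2H5+ is the conjugate acid of the weak base N2H4.
Ka = Kw/Kb = 1.0×10^-14 / 1.3 × 10^-6 = 7.69 × 10^-9
Ka = x²/(0.34 − x) = 7.69 × 10^-9
Since Ka ≪ C₀, x ≈ √(Ka·C₀) = 5.11 × 10^-5 M.
(x/C₀ = 0.015% < 5%, so the approximation holds.)
pH = −log[H+] = −log(5.11 × 10^-5) = 4.29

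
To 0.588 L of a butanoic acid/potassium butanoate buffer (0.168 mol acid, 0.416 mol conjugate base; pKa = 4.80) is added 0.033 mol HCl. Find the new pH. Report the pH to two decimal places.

Added H+ converts CH3(CH2)2COO- to CH3(CH2)2COOH: CH3(CH2)2COOH → 0.201 mol, CH3(CH2)2COO- → 0.383 mol.
pH = pKa + log(n_CH3(CH2)2COO-/n_CH3(CH2)2COOH) = 4.80 + log(0.383/0.201) = 4.80 + (+0.280)

pH = 5.08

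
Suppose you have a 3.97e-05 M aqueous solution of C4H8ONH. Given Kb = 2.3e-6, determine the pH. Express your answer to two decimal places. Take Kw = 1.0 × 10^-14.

C4H8ONH + H2O ⇌ C4H8ONH2+ + OH-
From the ICE table, Kb = [OH-]²/(3.97e-05 − [OH-]) = 2.3 × 10^-6.
[OH-] is not negligible relative to C₀; solve [OH-]² + 2.3e-06·[OH-] − 9.13e-11 = 0.
[OH-] = [−2.3e-06 + √(2.3e-06² + 3.65e-10)]/2 = 8.47 × 10^-6 M
pOH = 5.07, so pH = 14.00 − pOH = 8.93

pH = 8.93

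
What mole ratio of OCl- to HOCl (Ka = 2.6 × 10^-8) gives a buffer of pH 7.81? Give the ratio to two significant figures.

ratio = 1.7

pKa = -log(2.6 × 10^-8) = 7.585
pH = pKa + log(r) ⇒ log(r) = 7.81 − 7.585 = +0.225
r = [OCl-]/[HOCl] = 10^(+0.225) = 1.68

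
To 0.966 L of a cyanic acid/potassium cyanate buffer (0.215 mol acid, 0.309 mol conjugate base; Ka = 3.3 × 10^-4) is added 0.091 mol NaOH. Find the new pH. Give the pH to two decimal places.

OH- converts HOCN to OCN-: HOCN → 0.124 mol, OCN- → 0.4 mol.
pKa = −log(3.3 × 10^-4) = 3.481
pH = pKa + log(n_OCN-/n_HOCN) = 3.481 + log(0.4/0.124) = 3.481 + (+0.509)

pH = 3.99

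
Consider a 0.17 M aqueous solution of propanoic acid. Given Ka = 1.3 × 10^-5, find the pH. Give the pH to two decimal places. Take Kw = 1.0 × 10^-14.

pH = 2.83

CH3CH2COOH ⇌ CH3CH2COO- + H+
Let x = [H+] at equilibrium. Ka = x²/(0.17 − x).
Since Ka ≪ C₀, x ≈ √(Ka·C₀) = 1.49 × 10^-3 M.
(x/C₀ = 0.87% < 5%, so the approximation holds.)
pH = −log[H+] = −log(1.49 × 10^-3) = 2.83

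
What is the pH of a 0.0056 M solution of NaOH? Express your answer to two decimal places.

pH = 11.75

NaOH is a strong base; [OH-] = 0.0056 M.
pOH = -log(0.0056) = 2.25
pH = 14.00 - 2.25 = 11.75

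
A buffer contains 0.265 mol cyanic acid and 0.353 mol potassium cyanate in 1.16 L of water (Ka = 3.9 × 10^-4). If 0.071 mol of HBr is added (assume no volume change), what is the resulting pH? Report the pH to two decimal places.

pH = 3.33

After neutralization: n(HOCN) = 0.336 mol, n(OCN-) = 0.282 mol.
pKa = −log(3.9 × 10^-4) = 3.409
pH = pKa + log([A⁻]/[HA]) = 3.409 + log(0.282/0.336) = 3.409 -0.076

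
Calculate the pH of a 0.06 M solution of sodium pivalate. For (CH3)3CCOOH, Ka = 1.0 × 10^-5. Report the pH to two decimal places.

(CH3)3CCOO- is the conjugate base of the weak acid (CH3)3CCOOH.
Kb = Kw/Ka = 1.0×10^-14 / 1.0 × 10^-5 = 1.00 × 10^-9
From the ICE table, Kb = [OH-]²/(0.06 − [OH-]) = 1.00 × 10^-9.
Since Kb ≪ C₀, [OH-] ≈ √(Kb·C₀) = 7.75 × 10^-6 M.
([OH-]/C₀ = 0.013% < 5%, so the approximation holds.)
pOH = 5.11, so pH = 14.00 − pOH = 8.89

pH = 8.89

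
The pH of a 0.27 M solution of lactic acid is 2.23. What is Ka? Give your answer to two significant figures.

Ka = 1.3 × 10^-4

[H+] = 10^(-2.23) = 5.89 × 10^-3 M
At equilibrium [HA] = 0.27 − 5.89 × 10^-3 = 2.64 × 10^-1 M
Ka = [H+][A-]/[HA] = (5.89 × 10^-3)² / 2.64 × 10^-1 = 1.3 × 10^-4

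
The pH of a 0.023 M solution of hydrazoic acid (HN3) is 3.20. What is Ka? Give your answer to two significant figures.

Ka = 1.8 × 10^-5

[H+] = 10^(-3.20) = 6.31 × 10^-4 M
At equilibrium [HA] = 0.023 − 6.31 × 10^-4 = 2.24 × 10^-2 M
Ka = [H+][A-]/[HA] = (6.31 × 10^-4)² / 2.24 × 10^-2 = 1.8 × 10^-5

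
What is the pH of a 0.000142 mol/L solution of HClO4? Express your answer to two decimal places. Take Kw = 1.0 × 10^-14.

pH = 3.85

HClO4 is a strong acid and dissociates completely, so [H+] = 0.000142 M.
pH = -log(0.000142) = 3.85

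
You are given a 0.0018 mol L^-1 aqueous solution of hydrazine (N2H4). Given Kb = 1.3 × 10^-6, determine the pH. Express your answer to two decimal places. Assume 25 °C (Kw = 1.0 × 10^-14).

N2H4 + H2O ⇌ N2H5+ + OH-
Kb = [OH-]²/(0.0018 − [OH-]) = 1.3 × 10^-6
Since Kb ≪ C₀, [OH-] ≈ √(Kb·C₀) = 4.84 × 10^-5 M.
([OH-]/C₀ = 2.7% < 5%, so the approximation holds.)
pOH = −log(4.84 × 10^-5) = 4.32; pH = 14.00 − 4.32 = 9.68

pH = 9.68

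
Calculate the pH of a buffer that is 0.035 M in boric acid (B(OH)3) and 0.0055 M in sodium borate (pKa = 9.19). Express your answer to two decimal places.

Using pH = pKa + log([base]/[acid]) with [base]/[acid] = 0.0055/0.035:
pH = 9.19 + (-0.804) = 8.39

pH = 8.39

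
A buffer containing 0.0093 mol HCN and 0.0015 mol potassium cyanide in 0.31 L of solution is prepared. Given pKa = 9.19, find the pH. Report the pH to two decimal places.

pH = pKa + log([A⁻]/[HA]) = 9.19 + log(0.0015/0.0093)
pH = 9.19 + (-0.792) = 8.40

pH = 8.40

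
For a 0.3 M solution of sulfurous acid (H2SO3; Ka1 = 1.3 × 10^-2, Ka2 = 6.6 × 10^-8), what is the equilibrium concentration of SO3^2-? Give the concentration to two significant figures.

6.6 × 10^-8 M

First ionization gives [H+] ≈ [HSO3-] = 5.63 × 10^-2 M.
Second step: Ka2 = [H+][SO3^2-]/[HSO3-] ≈ [SO3^2-] (since [H+] ≈ [HSO3-]).
So [SO3^2-] ≈ Ka2.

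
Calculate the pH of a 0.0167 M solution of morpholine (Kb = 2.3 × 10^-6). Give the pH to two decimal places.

C4H8ONH + H2O ⇌ C4H8ONH2+ + OH-
Kb = [OH-]²/(0.0167 − [OH-]) = 2.3 × 10^-6
Assume [OH-] ≪ 0.0167: [OH-] ≈ √(2.3 × 10^-6 × 0.0167) = 1.96 × 10^-4 M
pOH = −log(1.96 × 10^-4) = 3.71; pH = 14.00 − 3.71 = 10.29

pH = 10.29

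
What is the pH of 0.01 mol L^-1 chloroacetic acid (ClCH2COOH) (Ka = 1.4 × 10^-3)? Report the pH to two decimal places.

pH = 2.51

ClCH2COOH ⇌ ClCH2COO- + H+
From the ICE table, Ka = x²/(0.01 − x) = 1.4 × 10^-3.
Here C₀/Ka ≈ 7.14, so the small-x approximation fails. Use the quadratic:
x = (−Ka + √(Ka² + 4·Ka·C₀))/2 = 3.11 × 10^-3 M
pH = −log[H+] = −log(3.11 × 10^-3) = 2.51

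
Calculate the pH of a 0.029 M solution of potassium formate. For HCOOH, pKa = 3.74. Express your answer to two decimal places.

HCOO- is the conjugate base of the weak acid HCOOH.
Ka = 10^(−3.74) = 1.82 × 10^-4
Kb = Kw/Ka = 1.0×10^-14 / 1.82 × 10^-4 = 5.49 × 10^-11
From the ICE table, Kb = [OH-]²/(0.029 − [OH-]) = 5.49 × 10^-11.
Assume [OH-] ≪ 0.029: [OH-] ≈ √(5.49 × 10^-11 × 0.029) = 1.26 × 10^-6 M
pOH = 5.90, so pH = 14.00 − pOH = 8.10

pH = 8.10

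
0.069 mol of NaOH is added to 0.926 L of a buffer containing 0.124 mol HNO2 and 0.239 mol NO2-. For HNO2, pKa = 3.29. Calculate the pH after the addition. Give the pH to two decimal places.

OH- converts HNO2 to NO2-: HNO2 → 0.055 mol, NO2- → 0.308 mol.
Henderson–Hasselbalch with mole ratio 0.308/0.055: pH = 3.29 + (+0.748)

pH = 4.04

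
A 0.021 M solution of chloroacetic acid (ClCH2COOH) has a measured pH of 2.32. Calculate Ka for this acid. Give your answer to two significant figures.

[H+] = 10^(-2.32) = 4.79 × 10^-3 M
At equilibrium [HA] = 0.021 − 4.79 × 10^-3 = 1.62 × 10^-2 M
Ka = [H+][A-]/[HA] = (4.79 × 10^-3)² / 1.62 × 10^-2 = 1.4 × 10^-3

Ka = 1.4 × 10^-3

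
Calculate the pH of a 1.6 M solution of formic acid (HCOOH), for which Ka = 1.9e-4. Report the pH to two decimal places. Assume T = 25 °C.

HCOOH ⇌ HCOO- + H+
Ka = [H+]²/(1.6 − [H+]) = 1.9 × 10^-4
Since Ka ≪ C₀, [H+] ≈ √(Ka·C₀) = 1.74 × 10^-2 M.
pH = −log[H+] = −log(1.74 × 10^-2) = 1.76

pH = 1.76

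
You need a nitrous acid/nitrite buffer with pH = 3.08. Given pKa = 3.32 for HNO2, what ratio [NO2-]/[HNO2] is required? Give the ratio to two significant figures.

pH = pKa + log(r) ⇒ log(r) = 3.08 − 3.32 = -0.24
r = [NO2-]/[HNO2] = 10^(-0.24) = 0.575

ratio = 0.58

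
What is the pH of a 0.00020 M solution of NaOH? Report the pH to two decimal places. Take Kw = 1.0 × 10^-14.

pH = 10.30

NaOH is a strong base; [OH-] = 0.0002 M.
pOH = -log(0.0002) = 3.70
pH = 14.00 - 3.70 = 10.30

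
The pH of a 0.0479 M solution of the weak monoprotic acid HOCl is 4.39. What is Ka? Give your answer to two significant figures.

Ka = 3.5 × 10^-8

[H+] = 10^(-4.39) = 4.07 × 10^-5 M
At equilibrium [HA] = 0.0479 − 4.07 × 10^-5 = 4.79 × 10^-2 M
Ka = [H+][A-]/[HA] = (4.07 × 10^-5)² / 4.79 × 10^-2 = 3.5 × 10^-8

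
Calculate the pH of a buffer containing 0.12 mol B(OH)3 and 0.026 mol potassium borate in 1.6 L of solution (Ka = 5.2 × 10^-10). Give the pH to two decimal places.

pH = 8.62

pKa = −log(5.2 × 10^-10) = 9.284
pH = pKa + log([A⁻]/[HA]) = 9.284 + log(0.026/0.12)
pH = 9.284 + (-0.664) = 8.62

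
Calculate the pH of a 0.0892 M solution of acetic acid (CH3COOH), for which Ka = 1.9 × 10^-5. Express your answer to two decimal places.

CH3COOH ⇌ CH3COO- + H+
From the ICE table, Ka = [H+]²/(0.0892 − [H+]) = 1.9 × 10^-5.
Neglecting [H+] in the denominator: [H+] = √(1.9 × 10^-5 × 0.0892) = 1.30 × 10^-3 M
pH = −log(1.30 × 10^-3) = 2.89

pH = 2.89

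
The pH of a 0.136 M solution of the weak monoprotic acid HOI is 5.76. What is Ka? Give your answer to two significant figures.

[H+] = 10^(-5.76) = 1.74 × 10^-6 M
At equilibrium [HA] = 0.136 − 1.74 × 10^-6 = 1.36 × 10^-1 M
Ka = [H+][A-]/[HA] = (1.74 × 10^-6)² / 1.36 × 10^-1 = 2.2 × 10^-11

Ka = 2.2 × 10^-11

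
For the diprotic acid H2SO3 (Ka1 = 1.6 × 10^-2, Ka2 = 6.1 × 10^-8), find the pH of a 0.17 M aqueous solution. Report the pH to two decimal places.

pH = 1.35

Ka1 ≫ Ka2, so treat the first dissociation as the only significant source of H+.
Ka1 = x²/(0.17 − x) = 1.6 × 10^-2
Solving the quadratic: x = (−Ka1 + √(Ka1² + 4·Ka1·C₀))/2 = 4.48 × 10^-2 M
pH = −log(4.48 × 10^-2) = 1.35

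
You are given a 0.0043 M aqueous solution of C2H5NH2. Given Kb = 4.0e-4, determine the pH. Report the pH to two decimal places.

pH = 11.05

C2H5NH2 + H2O ⇌ C2H5NH3+ + OH-
Kb = [OH-]²/(0.0043 − [OH-]) = 4.0 × 10^-4
[OH-] is not negligible relative to C₀; solve [OH-]² + 0.0004·[OH-] − 1.72e-06 = 0.
[OH-] = (−Kb + √(Kb² + 4·Kb·C₀))/2 = 1.13 × 10^-3 M
pOH = −log(1.13 × 10^-3) = 2.95; pH = 14.00 − 2.95 = 11.05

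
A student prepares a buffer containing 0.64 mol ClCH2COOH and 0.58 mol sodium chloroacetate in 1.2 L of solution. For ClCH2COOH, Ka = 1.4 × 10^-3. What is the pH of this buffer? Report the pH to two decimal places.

pKa = −log(1.4 × 10^-3) = 2.854
Using pH = pKa + log([base]/[acid]) with [base]/[acid] = 0.58/0.64:
pH = 2.854 + (-0.043) = 2.81

pH = 2.81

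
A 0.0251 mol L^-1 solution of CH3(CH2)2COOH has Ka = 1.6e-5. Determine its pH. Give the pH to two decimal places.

pH = 3.20

CH3(CH2)2COOH ⇌ CH3(CH2)2COO- + H+
Let x = [H+] at equilibrium. Ka = x²/(0.0251 − x).
Since Ka ≪ C₀, x ≈ √(Ka·C₀) = 6.34 × 10^-4 M.
pH = −log[H+] = −log(6.34 × 10^-4) = 3.20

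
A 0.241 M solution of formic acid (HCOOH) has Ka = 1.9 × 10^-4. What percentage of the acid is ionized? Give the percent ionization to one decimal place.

HCOOH ⇌ HCOO- + H+; let x = [H+] at equilibrium.
x ≈ √(Ka·C₀) = √(1.9 × 10^-4 × 0.241) = 6.77 × 10^-3 M
Fraction ionized = 6.77 × 10^-3 / 0.241 = 0.0281 → 2.8%

2.8%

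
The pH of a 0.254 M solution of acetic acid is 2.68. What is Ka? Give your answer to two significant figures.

Ka = 1.7 × 10^-5

[H+] = 10^(-2.68) = 2.09 × 10^-3 M
At equilibrium [HA] = 0.254 − 2.09 × 10^-3 = 2.52 × 10^-1 M
Ka = [H+][A-]/[HA] = (2.09 × 10^-3)² / 2.52 × 10^-1 = 1.7 × 10^-5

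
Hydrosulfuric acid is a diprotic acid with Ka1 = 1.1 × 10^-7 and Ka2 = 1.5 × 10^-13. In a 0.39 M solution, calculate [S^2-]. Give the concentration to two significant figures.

First ionization gives [H+] ≈ [HS-] = 2.07 × 10^-4 M.
Second step: Ka2 = [H+][S^2-]/[HS-] ≈ [S^2-] (since [H+] ≈ [HS-]).
So [S^2-] ≈ Ka2.

1.5 × 10^-13 M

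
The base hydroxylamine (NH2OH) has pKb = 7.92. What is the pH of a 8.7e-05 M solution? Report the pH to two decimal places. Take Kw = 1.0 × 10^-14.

pH = 8.01

NH2OH + H2O ⇌ NH3OH+ + OH-
Kb = 10^(−7.92) = 1.20 × 10^-8
Let x = [OH-] at equilibrium. Kb = x²/(8.7e-05 − x).
Neglecting x in the denominator: x = √(1.20 × 10^-8 × 8.7e-05) = 1.02 × 10^-6 M
(x/C₀ = 1.2% < 5%, so the approximation holds.)
pOH = −log(1.02 × 10^-6) = 5.99; pH = 14.00 − 5.99 = 8.01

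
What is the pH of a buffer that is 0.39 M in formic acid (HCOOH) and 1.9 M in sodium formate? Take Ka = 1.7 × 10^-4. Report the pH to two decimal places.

pKa = −log(1.7 × 10^-4) = 3.770
Henderson–Hasselbalch: pH = pKa + log([HCOO-]/[HCOOH]) = 3.770 + log(1.9/0.39)
pH = 3.770 + (+0.688) = 4.46

pH = 4.46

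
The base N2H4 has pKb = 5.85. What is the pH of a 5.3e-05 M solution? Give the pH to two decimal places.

N2H4 + H2O ⇌ N2H5+ + OH-
Kb = 10^(−5.85) = 1.41 × 10^-6
Kb = x²/(5.3e-05 − x) = 1.41 × 10^-6
Here C₀/Kb ≈ 37.6, so the small-x approximation fails. Use the quadratic:
x = (−Kb + √(Kb² + 4·Kb·C₀))/2 = 7.97 × 10^-6 M
pOH = −log(7.97 × 10^-6) = 5.10; pH = 14.00 − 5.10 = 8.90

pH = 8.90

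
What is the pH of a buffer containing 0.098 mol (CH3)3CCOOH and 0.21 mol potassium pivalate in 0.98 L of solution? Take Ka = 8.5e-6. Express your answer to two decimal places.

pH = 5.40

pKa = −log(8.5 × 10^-6) = 5.071
Using pH = pKa + log([base]/[acid]) with [base]/[acid] = 0.21/0.098:
pH = 5.071 + (+0.331) = 5.40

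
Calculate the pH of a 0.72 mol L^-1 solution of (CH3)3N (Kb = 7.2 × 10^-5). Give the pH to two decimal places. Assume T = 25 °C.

(CH3)3N + H2O ⇌ (CH3)3NH+ + OH-
Kb = [OH-]²/(0.72 − [OH-]) = 7.2 × 10^-5
Assume [OH-] ≪ 0.72: [OH-] ≈ √(7.2 × 10^-5 × 0.72) = 7.20 × 10^-3 M
Check: 1% ionized — well under 5%, approximation valid.
pOH = 2.14, so pH = 14.00 − pOH = 11.86

pH = 11.86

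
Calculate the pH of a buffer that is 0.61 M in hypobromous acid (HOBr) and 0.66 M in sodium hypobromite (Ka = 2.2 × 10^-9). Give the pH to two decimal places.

pKa = −log(2.2 × 10^-9) = 8.658
Henderson–Hasselbalch: pH = pKa + log([OBr-]/[HOBr]) = 8.658 + log(0.66/0.61)
pH = 8.658 + (+0.034) = 8.69

pH = 8.69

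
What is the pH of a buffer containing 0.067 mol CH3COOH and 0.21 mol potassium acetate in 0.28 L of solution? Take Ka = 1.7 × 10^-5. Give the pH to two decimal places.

pKa = −log(1.7 × 10^-5) = 4.770
Using pH = pKa + log([base]/[acid]) with [base]/[acid] = 0.21/0.067:
pH = 4.770 + (+0.496) = 5.27

pH = 5.27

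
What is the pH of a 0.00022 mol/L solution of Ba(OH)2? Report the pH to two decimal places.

Ba(OH)2 is a strong base (each formula unit releases 2 OH-); [OH-] = 0.00044 M.
pOH = -log(0.00044) = 3.36
pH = 14.00 - 3.36 = 10.64

pH = 10.64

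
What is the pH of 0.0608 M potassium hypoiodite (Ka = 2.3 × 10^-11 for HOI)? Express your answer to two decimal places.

pH = 11.69

OI- is the conjugate base of the weak acid HOI.
Kb = Kw/Ka = 1.0×10^-14 / 2.3 × 10^-11 = 4.35 × 10^-4
Kb = x²/(0.0608 − x) = 4.35 × 10^-4
x is not negligible relative to C₀; solve x² + 0.000435·x − 2.64e-05 = 0.
x = (−Kb + √(Kb² + 4·Kb·C₀))/2 = 4.93 × 10^-3 M
pOH = −log(4.93 × 10^-3) = 2.31; pH = 14.00 − 2.31 = 11.69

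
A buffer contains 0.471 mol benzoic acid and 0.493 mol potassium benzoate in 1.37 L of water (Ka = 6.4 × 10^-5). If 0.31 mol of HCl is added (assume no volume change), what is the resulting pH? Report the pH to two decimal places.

After neutralization: n(C6H5COOH) = 0.781 mol, n(C6H5COO-) = 0.183 mol.
pKa = −log(6.4 × 10^-5) = 4.194
pH = pKa + log(n_C6H5COO-/n_C6H5COOH) = 4.194 + log(0.183/0.781) = 4.194 + (-0.630)

pH = 3.56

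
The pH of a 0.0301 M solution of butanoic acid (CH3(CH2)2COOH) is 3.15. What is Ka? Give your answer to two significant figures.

[H+] = 10^(-3.15) = 7.08 × 10^-4 M
At equilibrium [HA] = 0.0301 − 7.08 × 10^-4 = 2.94 × 10^-2 M
Ka = [H+][A-]/[HA] = (7.08 × 10^-4)² / 2.94 × 10^-2 = 1.7 × 10^-5

Ka = 1.7 × 10^-5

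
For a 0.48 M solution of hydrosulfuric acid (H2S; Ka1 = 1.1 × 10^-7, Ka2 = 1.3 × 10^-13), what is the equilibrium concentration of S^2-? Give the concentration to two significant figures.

1.3 × 10^-13 M

First ionization gives [H+] ≈ [HS-] = 2.30 × 10^-4 M.
Second step: Ka2 = [H+][S^2-]/[HS-] ≈ [S^2-] (since [H+] ≈ [HS-]).
So [S^2-] ≈ Ka2.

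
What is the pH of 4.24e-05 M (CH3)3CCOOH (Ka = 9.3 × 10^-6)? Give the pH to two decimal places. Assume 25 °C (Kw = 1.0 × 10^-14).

pH = 4.80

(CH3)3CCOOH ⇌ (CH3)3CCOO- + H+
From the ICE table, Ka = x²/(4.24e-05 − x) = 9.3 × 10^-6.
x is not negligible relative to C₀; solve x² + 9.3e-06·x − 3.94e-10 = 0.
x = (−Ka + √(Ka² + 4·Ka·C₀))/2 = 1.57 × 10^-5 M
pH = −log[H+] = −log(1.57 × 10^-5) = 4.80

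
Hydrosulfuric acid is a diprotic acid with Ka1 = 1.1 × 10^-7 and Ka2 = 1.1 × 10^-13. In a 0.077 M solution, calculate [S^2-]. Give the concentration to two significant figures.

1.1 × 10^-13 M

First ionization gives [H+] ≈ [HS-] = 9.20 × 10^-5 M.
Second step: Ka2 = [H+][S^2-]/[HS-] ≈ [S^2-] (since [H+] ≈ [HS-]).
So [S^2-] ≈ Ka2.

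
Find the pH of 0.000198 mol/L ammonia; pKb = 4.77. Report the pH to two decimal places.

pH = 9.70

NH3 + H2O ⇌ NH4+ + OH-
Kb = 10^(−4.77) = 1.70 × 10^-5
From the ICE table, Kb = x²/(0.000198 − x) = 1.70 × 10^-5.
x is not negligible relative to C₀; solve x² + 1.7e-05·x − 3.37e-09 = 0.
x = (−Kb + √(Kb² + 4·Kb·C₀))/2 = 5.01 × 10^-5 M
pOH = 4.30, so pH = 14.00 − pOH = 9.70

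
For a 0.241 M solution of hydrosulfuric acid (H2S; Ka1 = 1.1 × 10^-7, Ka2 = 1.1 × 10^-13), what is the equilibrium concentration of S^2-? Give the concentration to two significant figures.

1.1 × 10^-13 M

First ionization gives [H+] ≈ [HS-] = 1.63 × 10^-4 M.
Second step: Ka2 = [H+][S^2-]/[HS-] ≈ [S^2-] (since [H+] ≈ [HS-]).
So [S^2-] ≈ Ka2.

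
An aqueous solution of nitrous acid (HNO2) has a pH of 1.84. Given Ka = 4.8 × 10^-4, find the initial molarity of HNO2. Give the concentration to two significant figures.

[H+] = 10^(-1.84) = 1.45 × 10^-2 M = x
Ka = x²/(C₀ − x) ⇒ C₀ = x + x²/Ka
C₀ = 1.45 × 10^-2 + (1.45 × 10^-2)²/(4.8 × 10^-4) = 4.53 × 10^-1 M

C₀ = 4.5 × 10^-1 M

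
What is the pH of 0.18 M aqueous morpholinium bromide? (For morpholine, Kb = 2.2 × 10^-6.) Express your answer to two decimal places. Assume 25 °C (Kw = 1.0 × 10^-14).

pH = 4.54

C4H8ONH2+ is the conjugate acid of the weak base C4H8ONH.
Ka = Kw/Kb = 1.0×10^-14 / 2.2 × 10^-6 = 4.55 × 10^-9
From the ICE table, Ka = [H+]²/(0.18 − [H+]) = 4.55 × 10^-9.
Assume [H+] ≪ 0.18: [H+] ≈ √(4.55 × 10^-9 × 0.18) = 2.86 × 10^-5 M
pH = −log(2.86 × 10^-5) = 4.54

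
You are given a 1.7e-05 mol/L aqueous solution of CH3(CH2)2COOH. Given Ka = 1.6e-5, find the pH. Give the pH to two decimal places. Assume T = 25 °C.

pH = 4.99

CH3(CH2)2COOH ⇌ CH3(CH2)2COO- + H+
Let x = [H+] at equilibrium. Ka = x²/(1.7e-05 − x).
The 5% rule fails; solving x² + Ka·x − Ka·C₀ = 0 exactly:
x = [−1.6e-05 + √(1.6e-05² + 1.09e-09)]/2 = 1.03 × 10^-5 M
pH = −log(1.03 × 10^-5) = 4.99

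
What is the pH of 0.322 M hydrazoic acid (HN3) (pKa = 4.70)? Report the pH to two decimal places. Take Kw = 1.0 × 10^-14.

pH = 2.60

HN3 ⇌ N3- + H+
Ka = 10^(−4.70) = 2.00 × 10^-5
From the ICE table, Ka = [H+]²/(0.322 − [H+]) = 2.00 × 10^-5.
Neglecting [H+] in the denominator: [H+] = √(2.00 × 10^-5 × 0.322) = 2.54 × 10^-3 M
([H+]/C₀ = 0.79% < 5%, so the approximation holds.)
pH = −log(2.54 × 10^-3) = 2.60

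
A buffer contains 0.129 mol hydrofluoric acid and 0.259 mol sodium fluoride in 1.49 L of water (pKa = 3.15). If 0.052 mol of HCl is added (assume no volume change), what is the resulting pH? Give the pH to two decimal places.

Added H+ converts F- to HF: HF → 0.181 mol, F- → 0.207 mol.
Henderson–Hasselbalch with mole ratio 0.207/0.181: pH = 3.15 + (+0.058)

pH = 3.21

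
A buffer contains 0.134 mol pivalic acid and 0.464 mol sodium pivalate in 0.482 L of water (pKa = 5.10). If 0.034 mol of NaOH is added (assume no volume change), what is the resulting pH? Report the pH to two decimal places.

pH = 5.80

After neutralization: n((CH3)3CCOOH) = 0.1 mol, n((CH3)3CCOO-) = 0.498 mol.
Henderson–Hasselbalch with mole ratio 0.498/0.1: pH = 5.10 + (+0.697)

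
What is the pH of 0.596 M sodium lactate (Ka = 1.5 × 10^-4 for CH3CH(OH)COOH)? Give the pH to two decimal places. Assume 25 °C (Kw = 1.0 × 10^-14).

CH3CH(OH)COO- is the conjugate base of the weak acid CH3CH(OH)COOH.
Kb = Kw/Ka = 1.0×10^-14 / 1.5 × 10^-4 = 6.67 × 10^-11
From the ICE table, Kb = [OH-]²/(0.596 − [OH-]) = 6.67 × 10^-11.
Neglecting [OH-] in the denominator: [OH-] = √(6.67 × 10^-11 × 0.596) = 6.31 × 10^-6 M
pOH = −log(6.31 × 10^-6) = 5.20; pH = 14.00 − 5.20 = 8.80

pH = 8.80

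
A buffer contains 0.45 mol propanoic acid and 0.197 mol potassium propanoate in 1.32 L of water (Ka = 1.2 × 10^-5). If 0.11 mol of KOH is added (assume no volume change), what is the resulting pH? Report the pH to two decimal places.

After neutralization: n(CH3CH2COOH) = 0.34 mol, n(CH3CH2COO-) = 0.307 mol.
pKa = −log(1.2 × 10^-5) = 4.921
Henderson–Hasselbalch with mole ratio 0.307/0.34: pH = 4.921 + (-0.044)

pH = 4.88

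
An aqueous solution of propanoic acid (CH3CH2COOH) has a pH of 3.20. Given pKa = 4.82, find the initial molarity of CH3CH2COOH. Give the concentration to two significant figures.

C₀ = 2.7 × 10^-2 M

[H+] = 10^(-3.20) = 6.31 × 10^-4 M = x
Ka = 10^(−4.82) = 1.51 × 10^-5
Ka = x²/(C₀ − x) ⇒ C₀ = x + x²/Ka
C₀ = 6.31 × 10^-4 + (6.31 × 10^-4)²/(1.51 × 10^-5) = 2.70 × 10^-2 M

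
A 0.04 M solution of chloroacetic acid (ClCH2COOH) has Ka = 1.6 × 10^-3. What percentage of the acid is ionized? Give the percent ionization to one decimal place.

ClCH2COOH ⇌ ClCH2COO- + H+; let x = [H+] at equilibrium.
Solve x² + 0.0016x − 6.4e-05 = 0 → x = 7.24 × 10^-3 M
% ionization = x/C₀ × 100% = 7.24 × 10^-3/0.04 × 100% = 18.1%

18.1%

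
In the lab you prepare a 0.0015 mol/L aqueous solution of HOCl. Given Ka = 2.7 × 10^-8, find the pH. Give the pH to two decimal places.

pH = 5.20

HOCl ⇌ OCl- + H+
Ka = [H+]²/(0.0015 − [H+]) = 2.7 × 10^-8
Assume [H+] ≪ 0.0015: [H+] ≈ √(2.7 × 10^-8 × 0.0015) = 6.36 × 10^-6 M
Check: 0.42% ionized — well under 5%, approximation valid.
pH = −log[H+] = −log(6.36 × 10^-6) = 5.20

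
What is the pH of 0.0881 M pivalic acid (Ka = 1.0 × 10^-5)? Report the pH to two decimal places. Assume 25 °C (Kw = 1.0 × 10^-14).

(CH3)3CCOOH ⇌ (CH3)3CCOO- + H+
Ka = [H+]²/(0.0881 − [H+]) = 1.0 × 10^-5
Assume [H+] ≪ 0.0881: [H+] ≈ √(1.0 × 10^-5 × 0.0881) = 9.39 × 10^-4 M
([H+]/C₀ = 1.1% < 5%, so the approximation holds.)
pH = −log(9.39 × 10^-4) = 3.03

pH = 3.03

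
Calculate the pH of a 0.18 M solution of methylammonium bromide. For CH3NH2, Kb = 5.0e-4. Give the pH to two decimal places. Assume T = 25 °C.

pH = 5.72

CH3NH3+ is the conjugate acid of the weak base CH3NH2.
Ka = Kw/Kb = 1.0×10^-14 / 5.0 × 10^-4 = 2.00 × 10^-11
Ka = x²/(0.18 − x) = 2.00 × 10^-11
Assume x ≪ 0.18: x ≈ √(2.00 × 10^-11 × 0.18) = 1.90 × 10^-6 M
Check: 0.0011% ionized — well under 5%, approximation valid.
pH = −log[H+] = −log(1.90 × 10^-6) = 5.72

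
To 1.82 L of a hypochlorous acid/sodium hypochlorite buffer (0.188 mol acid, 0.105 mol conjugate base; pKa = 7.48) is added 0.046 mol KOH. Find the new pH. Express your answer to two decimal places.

After neutralization: n(HOCl) = 0.142 mol, n(OCl-) = 0.151 mol.
pH = pKa + log(n_OCl-/n_HOCl) = 7.48 + log(0.151/0.142) = 7.48 + (+0.027)

pH = 7.51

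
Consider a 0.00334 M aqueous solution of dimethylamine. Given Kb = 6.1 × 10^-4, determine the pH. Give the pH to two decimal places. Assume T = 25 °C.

(CH3)2NH + H2O ⇌ (CH3)2NH2+ + OH-
Kb = [OH-]²/(0.00334 − [OH-]) = 6.1 × 10^-4
The 5% rule fails; solving [OH-]² + Kb·[OH-] − Kb·C₀ = 0 exactly:
[OH-] = (−Kb + √(Kb² + 4·Kb·C₀))/2 = 1.15 × 10^-3 M
pOH = 2.94, so pH = 14.00 − pOH = 11.06

pH = 11.06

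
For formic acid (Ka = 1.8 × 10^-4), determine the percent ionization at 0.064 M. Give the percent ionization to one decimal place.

HCOOH ⇌ HCOO- + H+; let x = [H+] at equilibrium.
Solve x² + 0.00018x − 1.15e-05 = 0 → x = 3.31 × 10^-3 M
Fraction ionized = 3.31 × 10^-3 / 0.064 = 0.0517 → 5.2%

5.2%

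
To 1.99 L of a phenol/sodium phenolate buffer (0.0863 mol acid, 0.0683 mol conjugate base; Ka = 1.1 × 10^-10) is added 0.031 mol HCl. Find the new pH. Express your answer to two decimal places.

After neutralization: n(C6H5OH) = 0.117 mol, n(C6H5O-) = 0.0373 mol.
pKa = −log(1.1 × 10^-10) = 9.959
Henderson–Hasselbalch with mole ratio 0.0373/0.117: pH = 9.959 + (-0.496)

pH = 9.46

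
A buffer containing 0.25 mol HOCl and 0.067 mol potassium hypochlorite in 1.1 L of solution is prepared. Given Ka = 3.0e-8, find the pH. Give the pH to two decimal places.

pH = 6.95

pKa = −log(3.0 × 10^-8) = 7.523
Henderson–Hasselbalch: pH = pKa + log([OCl-]/[HOCl]) = 7.523 + log(0.067/0.25)
pH = 7.523 + (-0.572) = 6.95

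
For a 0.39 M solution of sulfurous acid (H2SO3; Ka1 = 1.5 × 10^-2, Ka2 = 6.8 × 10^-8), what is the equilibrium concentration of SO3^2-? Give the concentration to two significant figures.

First ionization gives [H+] ≈ [HSO3-] = 6.94 × 10^-2 M.
Second step: Ka2 = [H+][SO3^2-]/[HSO3-] ≈ [SO3^2-] (since [H+] ≈ [HSO3-]).
So [SO3^2-] ≈ Ka2.

6.8 × 10^-8 M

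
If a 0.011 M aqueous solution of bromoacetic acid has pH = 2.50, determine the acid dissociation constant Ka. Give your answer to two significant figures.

Ka = 1.3 × 10^-3

[H+] = 10^(-2.50) = 3.16 × 10^-3 M
At equilibrium [HA] = 0.011 − 3.16 × 10^-3 = 7.84 × 10^-3 M
Ka = [H+][A-]/[HA] = (3.16 × 10^-3)² / 7.84 × 10^-3 = 1.3 × 10^-3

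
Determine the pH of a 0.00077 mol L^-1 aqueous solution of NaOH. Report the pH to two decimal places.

pH = 10.89

NaOH is a strong base; [OH-] = 0.00077 M.
pOH = -log(0.00077) = 3.11
pH = 14.00 - 3.11 = 10.89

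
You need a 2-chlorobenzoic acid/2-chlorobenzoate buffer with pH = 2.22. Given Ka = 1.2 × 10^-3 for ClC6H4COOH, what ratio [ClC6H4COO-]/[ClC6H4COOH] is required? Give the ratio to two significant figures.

pKa = -log(1.2 × 10^-3) = 2.921
pH = pKa + log(r) ⇒ log(r) = 2.22 − 2.921 = -0.701
r = [ClC6H4COO-]/[ClC6H4COOH] = 10^(-0.701) = 0.199

ratio = 0.20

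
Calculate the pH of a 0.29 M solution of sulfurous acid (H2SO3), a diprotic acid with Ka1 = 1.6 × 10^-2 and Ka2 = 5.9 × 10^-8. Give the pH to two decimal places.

Since Ka1 ≫ Ka2, the first ionization dominates [H+].
Ka1 = x²/(0.29 − x) = 1.6 × 10^-2
Solving the quadratic: x = (−Ka1 + √(Ka1² + 4·Ka1·C₀))/2 = 6.06 × 10^-2 M
pH = −log(6.06 × 10^-2) = 1.22

pH = 1.22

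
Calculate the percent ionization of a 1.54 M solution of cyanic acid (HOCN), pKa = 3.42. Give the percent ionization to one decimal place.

HOCN ⇌ OCN- + H+; let x = [H+] at equilibrium.
Ka = 10^(−3.42) = 3.80 × 10^-4
x ≈ √(Ka·C₀) = √(3.80 × 10^-4 × 1.54) = 2.42 × 10^-2 M
Fraction ionized = 2.42 × 10^-2 / 1.54 = 0.0157 → 1.6%

1.6%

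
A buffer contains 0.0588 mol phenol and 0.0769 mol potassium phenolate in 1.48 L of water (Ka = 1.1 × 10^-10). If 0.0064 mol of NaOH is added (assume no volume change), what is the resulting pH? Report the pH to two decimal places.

After neutralization: n(C6H5OH) = 0.0524 mol, n(C6H5O-) = 0.0833 mol.
pKa = −log(1.1 × 10^-10) = 9.959
pH = pKa + log(n_C6H5O-/n_C6H5OH) = 9.959 + log(0.0833/0.0524) = 9.959 + (+0.201)

pH = 10.16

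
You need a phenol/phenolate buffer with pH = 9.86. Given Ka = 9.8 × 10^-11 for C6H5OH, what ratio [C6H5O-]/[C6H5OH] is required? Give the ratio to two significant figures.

pKa = -log(9.8 × 10^-11) = 10.009
pH = pKa + log(r) ⇒ log(r) = 9.86 − 10.009 = -0.149
r = [C6H5O-]/[C6H5OH] = 10^(-0.149) = 0.71

ratio = 0.71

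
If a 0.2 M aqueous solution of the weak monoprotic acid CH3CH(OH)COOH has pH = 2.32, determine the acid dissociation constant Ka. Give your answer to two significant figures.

[H+] = 10^(-2.32) = 4.79 × 10^-3 M
At equilibrium [HA] = 0.2 − 4.79 × 10^-3 = 1.95 × 10^-1 M
Ka = [H+][A-]/[HA] = (4.79 × 10^-3)² / 1.95 × 10^-1 = 1.2 × 10^-4

Ka = 1.2 × 10^-4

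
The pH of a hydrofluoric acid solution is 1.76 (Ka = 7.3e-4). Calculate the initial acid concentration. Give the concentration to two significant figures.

C₀ = 4.3 × 10^-1 M

[H+] = 10^(-1.76) = 1.74 × 10^-2 M = x
Ka = x²/(C₀ − x) ⇒ C₀ = x + x²/Ka
C₀ = 1.74 × 10^-2 + (1.74 × 10^-2)²/(7.3 × 10^-4) = 4.32 × 10^-1 M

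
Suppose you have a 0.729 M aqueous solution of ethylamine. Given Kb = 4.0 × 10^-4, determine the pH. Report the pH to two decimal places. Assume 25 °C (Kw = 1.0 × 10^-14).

C2H5NH2 + H2O ⇌ C2H5NH3+ + OH-
From the ICE table, Kb = x²/(0.729 − x) = 4.0 × 10^-4.
Neglecting x in the denominator: x = √(4.0 × 10^-4 × 0.729) = 1.71 × 10^-2 M
pOH = −log(1.71 × 10^-2) = 1.77; pH = 14.00 − 1.77 = 12.23

pH = 12.23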